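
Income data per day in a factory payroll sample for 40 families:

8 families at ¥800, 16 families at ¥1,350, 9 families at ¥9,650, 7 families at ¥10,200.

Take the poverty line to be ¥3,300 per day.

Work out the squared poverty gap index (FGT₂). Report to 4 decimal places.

Below z: 8×¥800, 16×¥1,350 (q = 24 of N = 40).
Normalized shortfalls: (3300−800)/3300 = 0.7576 (×8); (3300−1350)/3300 = 0.5909 (×16).
Squared: 0.5739 (×8); 0.3492 (×16).
Sum = 10.178145; P₂ = 10.178145 / 40 = 0.2545.

0.2545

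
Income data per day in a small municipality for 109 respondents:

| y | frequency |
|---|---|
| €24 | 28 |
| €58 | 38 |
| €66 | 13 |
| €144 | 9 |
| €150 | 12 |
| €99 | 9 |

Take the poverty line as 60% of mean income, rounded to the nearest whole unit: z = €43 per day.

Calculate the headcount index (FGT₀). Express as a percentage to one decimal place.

28 of the 109 respondents have income below €43.
H = 28/109 = 25.7%.

25.7%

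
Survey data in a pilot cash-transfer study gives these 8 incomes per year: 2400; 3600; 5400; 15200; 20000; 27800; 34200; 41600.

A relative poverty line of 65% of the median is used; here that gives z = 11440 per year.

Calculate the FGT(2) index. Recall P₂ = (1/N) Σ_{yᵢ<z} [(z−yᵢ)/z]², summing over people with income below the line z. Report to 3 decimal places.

Poor units: 2400, 3600, 5400 (q = 3 of N = 8).
Normalized shortfalls: (11440−2400)/11440 = 0.7902; (11440−3600)/11440 = 0.6853; (11440−5400)/11440 = 0.5280.
Squared: 0.6244; 0.4697; 0.2788.
Sum = 1.372842; P₂ = 1.372842 / 8 = 0.172.

0.172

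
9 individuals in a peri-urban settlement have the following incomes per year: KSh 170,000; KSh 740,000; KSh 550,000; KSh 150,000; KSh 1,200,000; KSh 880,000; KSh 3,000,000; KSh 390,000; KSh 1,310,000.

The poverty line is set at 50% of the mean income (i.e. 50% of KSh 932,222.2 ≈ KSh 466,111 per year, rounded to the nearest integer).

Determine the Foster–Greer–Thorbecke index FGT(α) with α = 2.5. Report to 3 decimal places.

0.079

Below z: KSh 150,000, KSh 170,000, KSh 390,000 (q = 3 of N = 9).
Gap ratios (z−y)/z: (466111−150000)/466111 = 0.6782; (466111−170000)/466111 = 0.6353; (466111−390000)/466111 = 0.1633.
Raised to α = 2.5: 0.37877; 0.32167; 0.01077.
Sum = 0.711216; FGT(2.5) = 0.711216 / 9 = 0.079.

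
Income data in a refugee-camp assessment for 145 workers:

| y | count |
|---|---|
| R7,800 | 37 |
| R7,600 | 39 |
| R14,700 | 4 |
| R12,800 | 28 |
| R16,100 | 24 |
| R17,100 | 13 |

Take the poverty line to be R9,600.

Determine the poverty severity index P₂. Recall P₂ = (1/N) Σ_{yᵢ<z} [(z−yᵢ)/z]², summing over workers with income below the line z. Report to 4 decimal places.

0.0206

Incomes under z: 39×R7,600, 37×R7,800 (q = 76 of N = 145).
Shortfall ratios: (9600−7600)/9600 = 0.2083 (×39); (9600−7800)/9600 = 0.1875 (×37).
Squared: 0.0434 (×39); 0.0352 (×37).
Sum = 2.993490; P₂ = 2.993490 / 145 = 0.0206.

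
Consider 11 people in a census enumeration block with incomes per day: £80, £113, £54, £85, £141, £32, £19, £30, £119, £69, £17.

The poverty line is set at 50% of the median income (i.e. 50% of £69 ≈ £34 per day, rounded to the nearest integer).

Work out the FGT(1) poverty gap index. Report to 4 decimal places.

0.1016

Below z: £17, £19, £30, £32 (q = 4 of N = 11).
Shortfall ratios: (34−17)/34 = 0.5000; (34−19)/34 = 0.4412; (34−30)/34 = 0.1176; (34−32)/34 = 0.0588.
Σ = 1.117647. Dividing by the full population N = 11 gives P₁ = 0.1016.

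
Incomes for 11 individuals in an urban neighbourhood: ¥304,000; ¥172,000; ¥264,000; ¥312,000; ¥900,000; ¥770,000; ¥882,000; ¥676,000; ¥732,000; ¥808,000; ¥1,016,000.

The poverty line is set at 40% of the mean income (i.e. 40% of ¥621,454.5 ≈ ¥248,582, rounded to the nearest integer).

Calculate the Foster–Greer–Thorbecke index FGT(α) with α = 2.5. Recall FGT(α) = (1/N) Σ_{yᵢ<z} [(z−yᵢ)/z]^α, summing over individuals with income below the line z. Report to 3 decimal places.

Below the line: ¥172,000 (q = 1 of N = 11).
Gap ratios (z−y)/z: (248582−172000)/248582 = 0.3081.
Raised to α = 2.5: 0.05268.
Sum = 0.052680; FGT(2.5) = 0.052680 / 11 = 0.005.

0.005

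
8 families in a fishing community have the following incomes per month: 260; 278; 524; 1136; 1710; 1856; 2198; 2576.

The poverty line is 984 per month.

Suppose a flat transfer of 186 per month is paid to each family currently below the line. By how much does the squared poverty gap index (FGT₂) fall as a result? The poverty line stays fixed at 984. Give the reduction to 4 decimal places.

0.0774

Before: below the line — 260, 278, 524; squared poverty gap index (FGT₂) = 0.159334.
After the 186 transfer: below the line — 446, 464, 710; squared poverty gap index (FGT₂) = 0.081967.
Reduction = 0.159334 − 0.081967 = 0.0774.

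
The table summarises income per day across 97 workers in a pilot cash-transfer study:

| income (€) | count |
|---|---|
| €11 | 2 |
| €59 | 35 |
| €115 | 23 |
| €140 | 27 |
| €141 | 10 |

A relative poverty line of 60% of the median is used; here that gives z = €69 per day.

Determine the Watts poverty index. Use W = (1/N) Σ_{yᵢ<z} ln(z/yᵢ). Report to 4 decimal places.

Incomes under z: 2×€11, 35×€59 (q = 37 of N = 97).
ln(z/y) terms: ln(69/11) = 1.8362 (×2); ln(69/59) = 0.1566 (×35).
W = 9.152340 / 97 = 0.0944.

0.0944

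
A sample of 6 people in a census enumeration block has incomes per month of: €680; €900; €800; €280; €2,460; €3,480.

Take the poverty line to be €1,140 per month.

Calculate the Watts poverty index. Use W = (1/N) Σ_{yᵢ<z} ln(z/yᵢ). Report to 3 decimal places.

0.419

Below z: €280, €680, €800, €900 (q = 4 of N = 6).
Log gaps: ln(1140/280) = 1.4040; ln(1140/680) = 0.5167; ln(1140/800) = 0.3542; ln(1140/900) = 0.2364.
W = 2.511245 / 6 = 0.419.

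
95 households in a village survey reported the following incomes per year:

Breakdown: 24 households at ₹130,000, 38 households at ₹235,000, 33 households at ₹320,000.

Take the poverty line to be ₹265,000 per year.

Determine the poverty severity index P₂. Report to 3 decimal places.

0.071

Incomes under z: 24×₹130,000, 38×₹235,000 (q = 62 of N = 95).
Relative gaps: (265000−130000)/265000 = 0.5094 (×24); (265000−235000)/265000 = 0.1132 (×38).
Squared: 0.2595 (×24); 0.0128 (×38).
Sum = 6.715557; P₂ = 6.715557 / 95 = 0.071.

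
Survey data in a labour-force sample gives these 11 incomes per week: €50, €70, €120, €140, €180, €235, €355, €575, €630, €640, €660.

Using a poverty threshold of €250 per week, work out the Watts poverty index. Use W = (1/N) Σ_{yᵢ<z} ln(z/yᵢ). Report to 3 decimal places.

Below z: €50, €70, €120, €140, €180, €235 (q = 6 of N = 11).
Log gaps: ln(250/50) = 1.6094; ln(250/70) = 1.2730; ln(250/120) = 0.7340; ln(250/140) = 0.5798; ln(250/180) = 0.3285; ln(250/235) = 0.0619.
W = 4.586571 / 11 = 0.417.

0.417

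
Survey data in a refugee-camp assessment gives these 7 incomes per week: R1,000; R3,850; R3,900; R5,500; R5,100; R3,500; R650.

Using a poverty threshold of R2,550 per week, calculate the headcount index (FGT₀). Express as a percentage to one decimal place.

28.6%

2 of the 7 individuals have income below R2,550.
H = 2/7 = 28.6%.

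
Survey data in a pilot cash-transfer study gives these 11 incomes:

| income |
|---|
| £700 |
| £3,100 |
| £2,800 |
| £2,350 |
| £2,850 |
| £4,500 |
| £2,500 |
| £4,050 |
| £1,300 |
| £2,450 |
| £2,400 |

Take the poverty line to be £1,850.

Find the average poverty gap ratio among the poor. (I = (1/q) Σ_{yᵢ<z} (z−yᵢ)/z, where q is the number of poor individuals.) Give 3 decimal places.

Poor units: £700, £1,300 (q = 2 of N = 11).
Shortfall ratios (z−y)/z: 0.6216, 0.2973; sum = 0.918919.
I averages over the q = 2 poor units only: 0.918919 / 2 = 0.459.

0.459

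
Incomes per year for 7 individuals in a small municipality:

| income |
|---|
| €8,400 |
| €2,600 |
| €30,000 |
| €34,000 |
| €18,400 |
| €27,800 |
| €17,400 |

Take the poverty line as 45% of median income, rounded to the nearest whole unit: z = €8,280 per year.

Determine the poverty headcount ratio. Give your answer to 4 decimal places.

1 of the 7 individuals have income below €8,280.
H = 1/7 = 0.1429.

0.1429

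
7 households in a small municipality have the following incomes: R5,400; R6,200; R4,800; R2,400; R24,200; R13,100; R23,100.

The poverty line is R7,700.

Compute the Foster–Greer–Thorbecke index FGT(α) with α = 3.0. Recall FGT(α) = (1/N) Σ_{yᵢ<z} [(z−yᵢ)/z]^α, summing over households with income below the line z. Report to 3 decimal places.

0.059

Incomes under z: R2,400, R4,800, R5,400, R6,200 (q = 4 of N = 7).
Gap ratios (z−y)/z: (7700−2400)/7700 = 0.6883; (7700−4800)/7700 = 0.3766; (7700−5400)/7700 = 0.2987; (7700−6200)/7700 = 0.1948.
Raised to α = 3.0: 0.32610; 0.05342; 0.02665; 0.00739.
Sum = 0.413569; FGT(3.0) = 0.413569 / 7 = 0.059.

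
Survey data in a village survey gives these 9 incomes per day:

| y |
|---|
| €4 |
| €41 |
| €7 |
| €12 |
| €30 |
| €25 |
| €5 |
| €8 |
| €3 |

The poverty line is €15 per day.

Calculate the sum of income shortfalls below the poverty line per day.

Incomes under z: €3, €4, €5, €7, €8, €12 (q = 6 of N = 9).
Individual gaps: 15−3 = 12; 15−4 = 11; 15−5 = 10; 15−7 = 8; 15−8 = 7; 15−12 = 3.
Aggregate gap = €51.

€51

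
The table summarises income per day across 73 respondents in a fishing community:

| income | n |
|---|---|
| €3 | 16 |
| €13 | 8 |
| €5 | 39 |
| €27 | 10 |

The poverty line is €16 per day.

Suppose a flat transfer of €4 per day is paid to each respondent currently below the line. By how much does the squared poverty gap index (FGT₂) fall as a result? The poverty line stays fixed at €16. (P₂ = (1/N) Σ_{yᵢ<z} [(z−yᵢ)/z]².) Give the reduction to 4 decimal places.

0.2295

Before: below the line — 16×€3, 39×€5, 8×€13; squared poverty gap index (FGT₂) = 0.401060.
After the €4 transfer: below the line — 16×€7, 39×€9; squared poverty gap index (FGT₂) = 0.171607.
Reduction = 0.401060 − 0.171607 = 0.2295.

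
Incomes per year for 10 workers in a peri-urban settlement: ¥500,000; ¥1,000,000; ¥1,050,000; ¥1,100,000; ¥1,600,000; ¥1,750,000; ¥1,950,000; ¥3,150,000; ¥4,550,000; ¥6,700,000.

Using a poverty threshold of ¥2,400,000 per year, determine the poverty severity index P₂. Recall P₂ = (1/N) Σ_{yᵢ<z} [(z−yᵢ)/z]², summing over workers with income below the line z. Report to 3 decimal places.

Below z: ¥500,000, ¥1,000,000, ¥1,050,000, ¥1,100,000, ¥1,600,000, ¥1,750,000, ¥1,950,000 (q = 7 of N = 10).
Relative gaps: (2400000−500000)/2400000 = 0.7917; (2400000−1000000)/2400000 = 0.5833; (2400000−1050000)/2400000 = 0.5625; (2400000−1100000)/2400000 = 0.5417; (2400000−1600000)/2400000 = 0.3333; (2400000−1750000)/2400000 = 0.2708; (2400000−1950000)/2400000 = 0.1875.
Squared: 0.6267; 0.3403; 0.3164; 0.2934; 0.1111; 0.0734; 0.0352.
Sum = 1.796441; P₂ = 1.796441 / 10 = 0.180.

0.180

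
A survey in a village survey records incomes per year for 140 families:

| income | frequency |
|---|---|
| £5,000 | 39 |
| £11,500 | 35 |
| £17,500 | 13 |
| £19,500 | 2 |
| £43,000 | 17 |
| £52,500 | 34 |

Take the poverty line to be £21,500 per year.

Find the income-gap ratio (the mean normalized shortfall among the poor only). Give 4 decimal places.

0.5485

Incomes under z: 39×£5,000, 35×£11,500, 13×£17,500, 2×£19,500 (q = 89 of N = 140).
Relative gaps: 0.7674 (×39), 0.4651 (×35), 0.1860 (×13), 0.0930 (×2); sum = 48.813953.
The income-gap ratio divides by q (the poor only): 48.813953 / 89 = 0.5485.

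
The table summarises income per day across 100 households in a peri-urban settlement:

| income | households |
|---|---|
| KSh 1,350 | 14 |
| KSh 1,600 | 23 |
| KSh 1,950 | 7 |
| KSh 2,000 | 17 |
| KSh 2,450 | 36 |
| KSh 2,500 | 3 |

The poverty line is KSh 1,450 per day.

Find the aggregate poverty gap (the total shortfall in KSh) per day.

Incomes under z: 14×KSh 1,350 (q = 14 of N = 100).
Individual gaps: 14×(1450−1350) = 1400.
Aggregate gap = KSh 1,400.

KSh 1,400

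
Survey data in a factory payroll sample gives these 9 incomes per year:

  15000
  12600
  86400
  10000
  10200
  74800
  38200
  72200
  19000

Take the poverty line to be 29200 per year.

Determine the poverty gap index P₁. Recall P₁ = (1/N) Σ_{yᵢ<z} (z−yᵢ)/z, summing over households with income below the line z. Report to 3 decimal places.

0.301

Poor units: 10000, 10200, 12600, 15000, 19000 (q = 5 of N = 9).
Relative gaps: (29200−10000)/29200 = 0.6575; (29200−10200)/29200 = 0.6507; (29200−12600)/29200 = 0.5685; (29200−15000)/29200 = 0.4863; (29200−19000)/29200 = 0.3493.
Σ = 2.712329. Dividing by the full population N = 9 gives P₁ = 0.301.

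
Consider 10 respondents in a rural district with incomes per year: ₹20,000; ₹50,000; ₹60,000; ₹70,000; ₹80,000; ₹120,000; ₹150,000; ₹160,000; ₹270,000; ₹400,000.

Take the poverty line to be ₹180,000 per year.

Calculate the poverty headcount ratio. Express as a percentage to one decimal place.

80.0%

8 of the 10 respondents have income below ₹180,000.
H = 8/10 = 80.0%.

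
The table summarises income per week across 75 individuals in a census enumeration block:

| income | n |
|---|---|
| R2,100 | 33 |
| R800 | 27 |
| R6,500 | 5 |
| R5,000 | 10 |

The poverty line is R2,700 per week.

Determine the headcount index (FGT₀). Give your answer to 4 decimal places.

60 of the 75 individuals have income below R2,700.
H = 60/75 = 0.8000.

0.8000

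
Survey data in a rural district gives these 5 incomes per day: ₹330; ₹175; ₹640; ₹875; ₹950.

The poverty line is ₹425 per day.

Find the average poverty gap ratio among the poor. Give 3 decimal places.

Below z: ₹175, ₹330 (q = 2 of N = 5).
Relative gaps: 0.5882, 0.2235; sum = 0.811765.
The income-gap ratio divides by q (the poor only): 0.811765 / 2 = 0.406.

0.406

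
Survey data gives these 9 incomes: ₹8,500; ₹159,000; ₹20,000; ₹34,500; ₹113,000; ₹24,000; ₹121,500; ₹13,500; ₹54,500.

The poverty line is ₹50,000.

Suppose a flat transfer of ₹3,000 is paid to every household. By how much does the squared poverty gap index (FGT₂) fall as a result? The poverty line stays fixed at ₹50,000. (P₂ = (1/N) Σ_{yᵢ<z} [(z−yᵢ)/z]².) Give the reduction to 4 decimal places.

0.0379

Before: below the line — ₹8,500, ₹13,500, ₹20,000, ₹24,000, ₹34,500; squared poverty gap index (FGT₂) = 0.216478.
After the ₹3,000 transfer: below the line — ₹11,500, ₹16,500, ₹23,000, ₹27,000, ₹37,500; squared poverty gap index (FGT₂) = 0.178611.
Reduction = 0.216478 − 0.178611 = 0.0379.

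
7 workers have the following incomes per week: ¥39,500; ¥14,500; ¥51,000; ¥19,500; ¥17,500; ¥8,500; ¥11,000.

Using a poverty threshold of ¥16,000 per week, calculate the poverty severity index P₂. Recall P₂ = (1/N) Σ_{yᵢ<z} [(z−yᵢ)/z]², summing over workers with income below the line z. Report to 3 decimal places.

Below z: ¥8,500, ¥11,000, ¥14,500 (q = 3 of N = 7).
Relative gaps: (16000−8500)/16000 = 0.4688; (16000−11000)/16000 = 0.3125; (16000−14500)/16000 = 0.0938.
Squared: 0.2197; 0.0977; 0.0088.
Sum = 0.326172; P₂ = 0.326172 / 7 = 0.047.

0.047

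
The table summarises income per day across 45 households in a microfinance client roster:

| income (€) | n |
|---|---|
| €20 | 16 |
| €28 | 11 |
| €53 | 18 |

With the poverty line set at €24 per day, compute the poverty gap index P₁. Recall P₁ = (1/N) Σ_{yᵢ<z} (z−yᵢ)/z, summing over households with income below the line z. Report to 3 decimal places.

0.059

Below z: 16×€20 (q = 16 of N = 45).
Relative gaps: (24−20)/24 = 0.1667 (×16).
Sum of shortfalls = 2.666667; P₁ averages over all N: 2.666667 / 45 = 0.059.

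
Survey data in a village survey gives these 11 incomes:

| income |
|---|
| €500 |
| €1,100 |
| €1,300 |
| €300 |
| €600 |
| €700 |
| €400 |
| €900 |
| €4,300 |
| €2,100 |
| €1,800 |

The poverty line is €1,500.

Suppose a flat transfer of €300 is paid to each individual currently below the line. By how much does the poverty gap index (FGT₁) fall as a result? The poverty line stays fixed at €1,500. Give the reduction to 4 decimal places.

0.1394

Before: below the line — €300, €400, €500, €600, €700, €900, €1,100, €1,300; poverty gap index (FGT₁) = 0.375758.
After the €300 transfer: below the line — €600, €700, €800, €900, €1,000, €1,200, €1,400; poverty gap index (FGT₁) = 0.236364.
Reduction = 0.375758 − 0.236364 = 0.1394.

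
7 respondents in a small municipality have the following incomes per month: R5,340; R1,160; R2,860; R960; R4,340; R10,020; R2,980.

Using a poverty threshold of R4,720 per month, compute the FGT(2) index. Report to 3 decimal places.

Incomes under z: R960, R1,160, R2,860, R2,980, R4,340 (q = 5 of N = 7).
Normalized shortfalls: (4720−960)/4720 = 0.7966; (4720−1160)/4720 = 0.7542; (4720−2860)/4720 = 0.3941; (4720−2980)/4720 = 0.3686; (4720−4340)/4720 = 0.0805.
Squared: 0.6346; 0.5689; 0.1553; 0.1359; 0.0065.
Sum = 1.501131; P₂ = 1.501131 / 7 = 0.214.

0.214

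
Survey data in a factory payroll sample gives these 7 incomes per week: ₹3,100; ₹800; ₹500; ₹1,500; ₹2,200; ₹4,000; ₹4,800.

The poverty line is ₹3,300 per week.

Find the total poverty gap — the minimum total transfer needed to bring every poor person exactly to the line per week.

₹8,400

Poor units: ₹500, ₹800, ₹1,500, ₹2,200, ₹3,100 (q = 5 of N = 7).
Individual gaps: 3300−500 = 2800; 3300−800 = 2500; 3300−1500 = 1800; 3300−2200 = 1100; 3300−3100 = 200.
Aggregate gap = ₹8,400.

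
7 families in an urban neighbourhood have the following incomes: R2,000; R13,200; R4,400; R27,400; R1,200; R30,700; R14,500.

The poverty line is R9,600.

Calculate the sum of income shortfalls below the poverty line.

Incomes under z: R1,200, R2,000, R4,400 (q = 3 of N = 7).
Individual gaps: 9600−1200 = 8400; 9600−2000 = 7600; 9600−4400 = 5200.
Aggregate gap = R21,200.

R21,200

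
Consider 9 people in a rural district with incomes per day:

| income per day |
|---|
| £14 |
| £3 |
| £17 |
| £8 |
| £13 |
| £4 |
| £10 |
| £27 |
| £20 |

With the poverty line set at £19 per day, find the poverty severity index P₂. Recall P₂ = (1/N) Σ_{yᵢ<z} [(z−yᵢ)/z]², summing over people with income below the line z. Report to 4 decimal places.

Below z: £3, £4, £8, £10, £13, £14, £17 (q = 7 of N = 9).
Shortfall ratios: (19−3)/19 = 0.8421; (19−4)/19 = 0.7895; (19−8)/19 = 0.5789; (19−10)/19 = 0.4737; (19−13)/19 = 0.3158; (19−14)/19 = 0.2632; (19−17)/19 = 0.1053.
Squared: 0.7091; 0.6233; 0.3352; 0.2244; 0.0997; 0.0693; 0.0111.
Sum = 2.072022; P₂ = 2.072022 / 9 = 0.2302.

0.2302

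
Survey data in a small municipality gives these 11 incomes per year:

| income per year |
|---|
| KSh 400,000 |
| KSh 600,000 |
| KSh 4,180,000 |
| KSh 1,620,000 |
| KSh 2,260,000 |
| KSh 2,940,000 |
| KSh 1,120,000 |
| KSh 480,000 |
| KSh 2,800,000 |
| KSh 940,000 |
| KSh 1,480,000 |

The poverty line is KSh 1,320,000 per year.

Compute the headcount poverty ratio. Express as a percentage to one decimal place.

5 of the 11 workers have income below KSh 1,320,000.
H = 5/11 = 45.5%.

45.5%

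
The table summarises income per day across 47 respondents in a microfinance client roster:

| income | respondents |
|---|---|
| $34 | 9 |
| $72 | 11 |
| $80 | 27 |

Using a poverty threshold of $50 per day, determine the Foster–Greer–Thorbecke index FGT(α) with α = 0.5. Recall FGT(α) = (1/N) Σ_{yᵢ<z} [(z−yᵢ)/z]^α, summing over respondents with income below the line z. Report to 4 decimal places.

0.1083

Below z: 9×$34 (q = 9 of N = 47).
Normalized shortfalls: (50−34)/50 = 0.3200 (×9).
Raised to α = 0.5: 0.56569 (×9).
Sum = 5.091169; FGT(0.5) = 5.091169 / 47 = 0.1083.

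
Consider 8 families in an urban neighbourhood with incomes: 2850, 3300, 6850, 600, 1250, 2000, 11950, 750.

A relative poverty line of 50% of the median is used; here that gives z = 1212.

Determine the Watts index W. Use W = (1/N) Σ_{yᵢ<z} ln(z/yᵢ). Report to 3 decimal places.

0.148

Poor units: 600, 750 (q = 2 of N = 8).
Log shortfalls: ln(1212/600) = 0.7031; ln(1212/750) = 0.4800.
W = 1.183051 / 8 = 0.148.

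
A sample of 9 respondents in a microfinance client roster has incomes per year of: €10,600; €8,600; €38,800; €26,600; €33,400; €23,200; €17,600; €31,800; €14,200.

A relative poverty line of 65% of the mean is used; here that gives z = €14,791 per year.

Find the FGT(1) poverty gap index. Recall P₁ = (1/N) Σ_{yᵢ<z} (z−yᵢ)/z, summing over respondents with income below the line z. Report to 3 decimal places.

Below z: €8,600, €10,600, €14,200 (q = 3 of N = 9).
Shortfall ratios: (14791−8600)/14791 = 0.4186; (14791−10600)/14791 = 0.2833; (14791−14200)/14791 = 0.0400.
Sum of shortfalls = 0.741870; P₁ averages over all N: 0.741870 / 9 = 0.082.

0.082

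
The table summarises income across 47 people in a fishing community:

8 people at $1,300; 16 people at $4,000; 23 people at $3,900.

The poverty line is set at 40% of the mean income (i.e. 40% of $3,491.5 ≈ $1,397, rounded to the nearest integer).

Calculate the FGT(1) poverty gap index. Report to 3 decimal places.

Poor units: 8×$1,300 (q = 8 of N = 47).
Gap ratios (z−y)/z: (1397−1300)/1397 = 0.0694 (×8).
Sum of shortfalls = 0.555476; P₁ averages over all N: 0.555476 / 47 = 0.012.

0.012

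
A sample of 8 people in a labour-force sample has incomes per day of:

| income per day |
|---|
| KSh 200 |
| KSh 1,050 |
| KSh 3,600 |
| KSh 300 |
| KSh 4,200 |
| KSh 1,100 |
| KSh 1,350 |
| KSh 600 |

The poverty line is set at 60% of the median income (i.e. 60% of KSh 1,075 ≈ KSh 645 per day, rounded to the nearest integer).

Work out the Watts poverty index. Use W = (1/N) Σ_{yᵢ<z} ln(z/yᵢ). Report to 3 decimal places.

Below z: KSh 200, KSh 300, KSh 600 (q = 3 of N = 8).
Log gaps: ln(645/200) = 1.1709; ln(645/300) = 0.7655; ln(645/600) = 0.0723.
W = 2.008721 / 8 = 0.251.

0.251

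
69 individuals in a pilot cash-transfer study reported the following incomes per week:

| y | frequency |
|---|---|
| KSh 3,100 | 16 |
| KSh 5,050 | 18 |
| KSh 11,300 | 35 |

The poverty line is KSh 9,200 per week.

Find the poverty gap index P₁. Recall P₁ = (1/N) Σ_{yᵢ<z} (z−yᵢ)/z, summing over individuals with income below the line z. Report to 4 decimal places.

Poor units: 16×KSh 3,100, 18×KSh 5,050 (q = 34 of N = 69).
Shortfall ratios: (9200−3100)/9200 = 0.6630 (×16); (9200−5050)/9200 = 0.4511 (×18).
Σ = 18.728261. Dividing by the full population N = 69 gives P₁ = 0.2714.

0.2714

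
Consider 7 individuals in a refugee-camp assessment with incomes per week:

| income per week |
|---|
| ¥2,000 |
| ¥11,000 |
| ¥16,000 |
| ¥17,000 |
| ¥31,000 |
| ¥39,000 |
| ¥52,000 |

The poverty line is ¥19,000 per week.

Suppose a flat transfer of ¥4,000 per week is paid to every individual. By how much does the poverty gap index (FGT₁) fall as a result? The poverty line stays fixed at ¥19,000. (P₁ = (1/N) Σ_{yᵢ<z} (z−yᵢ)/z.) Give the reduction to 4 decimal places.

0.0977

Before: below the line — ¥2,000, ¥11,000, ¥16,000, ¥17,000; poverty gap index (FGT₁) = 0.225564.
After the ¥4,000 transfer: below the line — ¥6,000, ¥15,000; poverty gap index (FGT₁) = 0.127820.
Reduction = 0.225564 − 0.127820 = 0.0977.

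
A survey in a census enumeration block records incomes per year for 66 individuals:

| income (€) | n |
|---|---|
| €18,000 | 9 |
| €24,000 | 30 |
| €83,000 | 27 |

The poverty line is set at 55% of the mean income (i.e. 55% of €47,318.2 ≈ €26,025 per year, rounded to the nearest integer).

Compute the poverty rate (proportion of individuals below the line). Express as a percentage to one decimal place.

39 of the 66 individuals have income below €26,025.
H = 39/66 = 59.1%.

59.1%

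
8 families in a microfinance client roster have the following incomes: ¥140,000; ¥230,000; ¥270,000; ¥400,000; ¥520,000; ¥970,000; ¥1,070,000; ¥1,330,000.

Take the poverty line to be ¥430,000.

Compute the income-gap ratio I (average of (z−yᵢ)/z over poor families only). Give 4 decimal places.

0.3953

Below the line: ¥140,000, ¥230,000, ¥270,000, ¥400,000 (q = 4 of N = 8).
Relative gaps: 0.6744, 0.4651, 0.3721, 0.0698; sum = 1.581395.
I averages over the q = 4 poor units only: 1.581395 / 4 = 0.3953.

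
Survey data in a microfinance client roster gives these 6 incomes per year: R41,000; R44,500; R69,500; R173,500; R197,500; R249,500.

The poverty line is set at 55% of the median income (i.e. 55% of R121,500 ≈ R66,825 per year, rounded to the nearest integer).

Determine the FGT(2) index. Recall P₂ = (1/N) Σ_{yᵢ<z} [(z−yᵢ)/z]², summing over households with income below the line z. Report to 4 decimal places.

Poor units: R41,000, R44,500 (q = 2 of N = 6).
Shortfall ratios: (66825−41000)/66825 = 0.3865; (66825−44500)/66825 = 0.3341.
Squared: 0.1493; 0.1116.
Sum = 0.260960; P₂ = 0.260960 / 6 = 0.0435.

0.0435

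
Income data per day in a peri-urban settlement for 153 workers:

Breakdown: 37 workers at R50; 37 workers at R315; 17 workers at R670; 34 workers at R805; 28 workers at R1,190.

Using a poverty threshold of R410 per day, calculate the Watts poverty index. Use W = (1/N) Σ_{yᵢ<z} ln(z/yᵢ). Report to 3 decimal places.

0.573

Below the line: 37×R50, 37×R315 (q = 74 of N = 153).
Log shortfalls: ln(410/50) = 2.1041 (×37); ln(410/315) = 0.2636 (×37).
W = 87.605591 / 153 = 0.573.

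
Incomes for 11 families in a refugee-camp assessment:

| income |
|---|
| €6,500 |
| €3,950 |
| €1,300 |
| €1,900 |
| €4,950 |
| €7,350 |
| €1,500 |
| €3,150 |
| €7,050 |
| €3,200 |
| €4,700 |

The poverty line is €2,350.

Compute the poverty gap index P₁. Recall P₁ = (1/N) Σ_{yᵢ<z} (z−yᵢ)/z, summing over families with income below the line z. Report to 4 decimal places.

0.0909

Below the line: €1,300, €1,500, €1,900 (q = 3 of N = 11).
Normalized shortfalls: (2350−1300)/2350 = 0.4468; (2350−1500)/2350 = 0.3617; (2350−1900)/2350 = 0.1915.
Sum of shortfalls = 1.000000; P₁ averages over all N: 1.000000 / 11 = 0.0909.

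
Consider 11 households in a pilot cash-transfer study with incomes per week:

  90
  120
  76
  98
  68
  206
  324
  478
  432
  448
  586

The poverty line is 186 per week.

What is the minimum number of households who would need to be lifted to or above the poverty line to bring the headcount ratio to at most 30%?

2

Currently q = 5 of N = 11 are below the line (H = 0.455).
A headcount ratio of at most 30% allows at most ⌊0.30 × 11⌋ = 3 poor households.
So at least 5 − 3 = 2 must be lifted.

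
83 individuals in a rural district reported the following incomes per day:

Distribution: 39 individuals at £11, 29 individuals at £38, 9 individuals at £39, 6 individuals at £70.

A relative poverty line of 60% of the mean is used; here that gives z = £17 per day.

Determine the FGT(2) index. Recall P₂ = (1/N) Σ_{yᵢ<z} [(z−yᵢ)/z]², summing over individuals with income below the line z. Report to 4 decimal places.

Poor units: 39×£11 (q = 39 of N = 83).
Gap ratios (z−y)/z: (17−11)/17 = 0.3529 (×39).
Squared: 0.1246 (×39).
Sum = 4.858131; P₂ = 4.858131 / 83 = 0.0585.

0.0585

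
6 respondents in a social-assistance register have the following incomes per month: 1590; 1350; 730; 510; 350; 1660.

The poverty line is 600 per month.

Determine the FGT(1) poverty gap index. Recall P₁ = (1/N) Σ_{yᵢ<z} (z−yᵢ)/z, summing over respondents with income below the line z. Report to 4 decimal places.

0.0944

Incomes under z: 350, 510 (q = 2 of N = 6).
Gap ratios (z−y)/z: (600−350)/600 = 0.4167; (600−510)/600 = 0.1500.
Σ = 0.566667. Dividing by the full population N = 6 gives P₁ = 0.0944.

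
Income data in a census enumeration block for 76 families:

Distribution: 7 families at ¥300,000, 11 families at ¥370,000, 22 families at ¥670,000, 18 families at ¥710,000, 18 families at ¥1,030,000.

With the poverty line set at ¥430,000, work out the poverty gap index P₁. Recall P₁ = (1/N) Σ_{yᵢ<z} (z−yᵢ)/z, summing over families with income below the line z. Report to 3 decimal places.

Incomes under z: 7×¥300,000, 11×¥370,000 (q = 18 of N = 76).
Relative gaps: (430000−300000)/430000 = 0.3023 (×7); (430000−370000)/430000 = 0.1395 (×11).
Σ = 3.651163. Dividing by the full population N = 76 gives P₁ = 0.048.

0.048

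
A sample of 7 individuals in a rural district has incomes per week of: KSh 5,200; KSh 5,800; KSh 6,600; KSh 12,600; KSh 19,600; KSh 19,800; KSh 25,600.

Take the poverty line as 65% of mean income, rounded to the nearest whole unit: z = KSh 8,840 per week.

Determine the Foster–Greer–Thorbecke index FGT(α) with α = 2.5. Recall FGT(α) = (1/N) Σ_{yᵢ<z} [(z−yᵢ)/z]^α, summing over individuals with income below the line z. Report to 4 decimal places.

Incomes under z: KSh 5,200, KSh 5,800, KSh 6,600 (q = 3 of N = 7).
Normalized shortfalls: (8840−5200)/8840 = 0.4118; (8840−5800)/8840 = 0.3439; (8840−6600)/8840 = 0.2534.
Raised to α = 2.5: 0.10880; 0.06935; 0.03232.
Sum = 0.210471; FGT(2.5) = 0.210471 / 7 = 0.0301.

0.0301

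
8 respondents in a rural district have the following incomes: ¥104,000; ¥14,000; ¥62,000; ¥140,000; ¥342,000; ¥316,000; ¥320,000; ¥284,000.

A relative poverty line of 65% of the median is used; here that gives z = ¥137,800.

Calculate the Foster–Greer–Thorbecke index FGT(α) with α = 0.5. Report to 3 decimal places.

0.273

Incomes under z: ¥14,000, ¥62,000, ¥104,000 (q = 3 of N = 8).
Shortfall ratios: (137800−14000)/137800 = 0.8984; (137800−62000)/137800 = 0.5501; (137800−104000)/137800 = 0.2453.
Raised to α = 0.5: 0.94784; 0.74167; 0.49526.
Sum = 2.184771; FGT(0.5) = 2.184771 / 8 = 0.273.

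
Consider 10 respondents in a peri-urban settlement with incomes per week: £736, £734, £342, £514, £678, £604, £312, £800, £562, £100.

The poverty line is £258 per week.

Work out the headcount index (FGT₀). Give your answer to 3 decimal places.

1 of the 10 respondents have income below £258.
H = 1/10 = 0.100.

0.100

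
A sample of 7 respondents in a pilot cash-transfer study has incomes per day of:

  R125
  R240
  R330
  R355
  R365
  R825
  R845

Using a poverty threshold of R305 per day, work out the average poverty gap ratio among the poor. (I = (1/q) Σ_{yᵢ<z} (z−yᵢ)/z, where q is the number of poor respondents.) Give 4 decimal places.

0.4016

Poor units: R125, R240 (q = 2 of N = 7).
Relative gaps: 0.5902, 0.2131; sum = 0.803279.
I averages over the q = 2 poor units only: 0.803279 / 2 = 0.4016.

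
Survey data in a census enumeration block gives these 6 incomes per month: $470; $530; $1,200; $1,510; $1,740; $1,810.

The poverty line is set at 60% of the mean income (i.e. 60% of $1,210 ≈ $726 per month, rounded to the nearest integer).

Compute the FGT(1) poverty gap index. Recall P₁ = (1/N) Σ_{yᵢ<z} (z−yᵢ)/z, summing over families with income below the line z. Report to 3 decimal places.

0.104

Below z: $470, $530 (q = 2 of N = 6).
Normalized shortfalls: (726−470)/726 = 0.3526; (726−530)/726 = 0.2700.
Sum of shortfalls = 0.622590; P₁ averages over all N: 0.622590 / 6 = 0.104.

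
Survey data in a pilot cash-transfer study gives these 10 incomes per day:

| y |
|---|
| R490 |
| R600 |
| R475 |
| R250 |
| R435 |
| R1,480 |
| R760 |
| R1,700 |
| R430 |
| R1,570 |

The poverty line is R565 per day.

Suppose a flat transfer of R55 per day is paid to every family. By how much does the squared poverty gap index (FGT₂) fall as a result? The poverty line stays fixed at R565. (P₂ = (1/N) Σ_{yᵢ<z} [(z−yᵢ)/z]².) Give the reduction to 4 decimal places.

0.0209

Before: below the line — R250, R430, R435, R475, R490; squared poverty gap index (FGT₂) = 0.046386.
After the R55 transfer: below the line — R305, R485, R490, R530, R545; squared poverty gap index (FGT₂) = 0.025452.
Reduction = 0.046386 − 0.025452 = 0.0209.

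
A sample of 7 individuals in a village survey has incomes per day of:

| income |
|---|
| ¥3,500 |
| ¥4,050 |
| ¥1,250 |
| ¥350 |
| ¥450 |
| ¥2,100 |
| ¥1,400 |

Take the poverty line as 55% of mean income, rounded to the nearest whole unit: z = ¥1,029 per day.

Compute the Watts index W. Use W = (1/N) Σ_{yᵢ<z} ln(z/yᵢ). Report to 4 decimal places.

Poor units: ¥350, ¥450 (q = 2 of N = 7).
ln(z/y) terms: ln(1029/350) = 1.0784; ln(1029/450) = 0.8271.
W = 1.905505 / 7 = 0.2722.

0.2722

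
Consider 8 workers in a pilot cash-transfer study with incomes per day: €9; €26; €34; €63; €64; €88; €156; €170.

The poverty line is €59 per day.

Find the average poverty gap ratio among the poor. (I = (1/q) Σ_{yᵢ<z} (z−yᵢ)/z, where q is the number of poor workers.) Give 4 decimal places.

0.6102

Below z: €9, €26, €34 (q = 3 of N = 8).
Shortfall ratios (z−y)/z: 0.8475, 0.5593, 0.4237; sum = 1.830508.
I averages over the q = 3 poor units only: 1.830508 / 3 = 0.6102.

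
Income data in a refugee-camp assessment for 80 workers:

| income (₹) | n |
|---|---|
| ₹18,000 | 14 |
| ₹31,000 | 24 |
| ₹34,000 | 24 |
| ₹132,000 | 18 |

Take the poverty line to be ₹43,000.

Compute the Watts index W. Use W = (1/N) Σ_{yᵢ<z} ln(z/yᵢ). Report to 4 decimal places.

Poor units: 14×₹18,000, 24×₹31,000, 24×₹34,000 (q = 62 of N = 80).
Log shortfalls: ln(43000/18000) = 0.8708 (×14); ln(43000/31000) = 0.3272 (×24); ln(43000/34000) = 0.2348 (×24).
W = 25.680857 / 80 = 0.3210.

0.3210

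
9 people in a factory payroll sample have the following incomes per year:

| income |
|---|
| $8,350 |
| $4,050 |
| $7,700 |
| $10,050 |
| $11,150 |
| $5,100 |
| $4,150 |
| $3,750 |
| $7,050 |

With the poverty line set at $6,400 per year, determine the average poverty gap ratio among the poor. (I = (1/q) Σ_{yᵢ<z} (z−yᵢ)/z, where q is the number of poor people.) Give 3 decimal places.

Below the line: $3,750, $4,050, $4,150, $5,100 (q = 4 of N = 9).
Shortfall ratios (z−y)/z: 0.4141, 0.3672, 0.3516, 0.2031; sum = 1.335938.
The income-gap ratio divides by q (the poor only): 1.335938 / 4 = 0.334.

0.334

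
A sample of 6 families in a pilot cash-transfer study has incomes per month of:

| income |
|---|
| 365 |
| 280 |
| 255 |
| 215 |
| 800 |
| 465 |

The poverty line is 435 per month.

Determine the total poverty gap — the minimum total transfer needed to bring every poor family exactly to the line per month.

Poor units: 215, 255, 280, 365 (q = 4 of N = 6).
Individual gaps: 435−215 = 220; 435−255 = 180; 435−280 = 155; 435−365 = 70.
Aggregate gap = 625.

625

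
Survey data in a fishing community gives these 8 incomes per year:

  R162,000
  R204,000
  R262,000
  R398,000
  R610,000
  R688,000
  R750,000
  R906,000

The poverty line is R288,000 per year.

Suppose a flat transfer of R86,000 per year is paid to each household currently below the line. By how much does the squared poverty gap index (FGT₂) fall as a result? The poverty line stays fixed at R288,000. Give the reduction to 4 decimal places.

0.0332

Before: below the line — R162,000, R204,000, R262,000; squared poverty gap index (FGT₂) = 0.035578.
After the R86,000 transfer: below the line — R248,000; squared poverty gap index (FGT₂) = 0.002411.
Reduction = 0.035578 − 0.002411 = 0.0332.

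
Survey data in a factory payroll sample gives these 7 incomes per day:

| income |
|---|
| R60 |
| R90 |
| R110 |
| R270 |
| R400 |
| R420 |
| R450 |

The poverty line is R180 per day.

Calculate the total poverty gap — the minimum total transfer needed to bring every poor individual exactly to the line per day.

Below z: R60, R90, R110 (q = 3 of N = 7).
Individual gaps: 180−60 = 120; 180−90 = 90; 180−110 = 70.
Aggregate gap = R280.

R280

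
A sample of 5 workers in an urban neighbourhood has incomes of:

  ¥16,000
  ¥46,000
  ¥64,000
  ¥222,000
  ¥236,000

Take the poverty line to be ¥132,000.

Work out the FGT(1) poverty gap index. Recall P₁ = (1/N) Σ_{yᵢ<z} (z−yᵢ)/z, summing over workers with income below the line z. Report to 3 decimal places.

Below the line: ¥16,000, ¥46,000, ¥64,000 (q = 3 of N = 5).
Relative gaps: (132000−16000)/132000 = 0.8788; (132000−46000)/132000 = 0.6515; (132000−64000)/132000 = 0.5152.
Σ = 2.045455. Dividing by the full population N = 5 gives P₁ = 0.409.

0.409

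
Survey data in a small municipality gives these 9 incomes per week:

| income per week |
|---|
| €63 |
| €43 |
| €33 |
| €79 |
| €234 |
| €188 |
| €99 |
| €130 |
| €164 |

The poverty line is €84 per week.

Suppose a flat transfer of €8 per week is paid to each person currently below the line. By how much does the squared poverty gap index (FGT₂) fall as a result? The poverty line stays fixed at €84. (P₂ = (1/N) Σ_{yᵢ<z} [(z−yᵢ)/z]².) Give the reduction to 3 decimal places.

Before: below the line — €33, €43, €63, €79; squared poverty gap index (FGT₂) = 0.07477.
After the €8 transfer: below the line — €41, €51, €71; squared poverty gap index (FGT₂) = 0.04893.
Reduction = 0.07477 − 0.04893 = 0.026.

0.026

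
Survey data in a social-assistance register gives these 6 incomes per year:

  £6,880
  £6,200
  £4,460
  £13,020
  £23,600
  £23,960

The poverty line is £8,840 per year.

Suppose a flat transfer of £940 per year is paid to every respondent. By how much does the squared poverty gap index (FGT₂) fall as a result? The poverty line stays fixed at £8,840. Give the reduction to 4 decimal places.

0.0304

Before: below the line — £4,460, £6,200, £6,880; squared poverty gap index (FGT₂) = 0.063974.
After the £940 transfer: below the line — £5,400, £7,140, £7,820; squared poverty gap index (FGT₂) = 0.033621.
Reduction = 0.063974 − 0.033621 = 0.0304.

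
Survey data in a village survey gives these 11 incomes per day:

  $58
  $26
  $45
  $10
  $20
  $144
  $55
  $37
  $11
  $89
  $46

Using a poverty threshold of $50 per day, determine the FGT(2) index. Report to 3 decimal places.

Below the line: $10, $11, $20, $26, $37, $45, $46 (q = 7 of N = 11).
Gap ratios (z−y)/z: (50−10)/50 = 0.8000; (50−11)/50 = 0.7800; (50−20)/50 = 0.6000; (50−26)/50 = 0.4800; (50−37)/50 = 0.2600; (50−45)/50 = 0.1000; (50−46)/50 = 0.0800.
Squared: 0.6400; 0.6084; 0.3600; 0.2304; 0.0676; 0.0100; 0.0064.
Sum = 1.922800; P₂ = 1.922800 / 11 = 0.175.

0.175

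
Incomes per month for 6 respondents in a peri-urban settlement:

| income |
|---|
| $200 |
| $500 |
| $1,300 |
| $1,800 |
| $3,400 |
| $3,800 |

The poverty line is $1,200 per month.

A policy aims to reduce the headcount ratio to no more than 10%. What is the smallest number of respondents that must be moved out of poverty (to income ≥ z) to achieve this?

2

2 of the 6 respondents are poor, so H = 2/6 = 0.333.
A headcount ratio of at most 10% allows at most ⌊0.10 × 6⌋ = 0 poor respondents.
So at least 2 − 0 = 2 must be lifted.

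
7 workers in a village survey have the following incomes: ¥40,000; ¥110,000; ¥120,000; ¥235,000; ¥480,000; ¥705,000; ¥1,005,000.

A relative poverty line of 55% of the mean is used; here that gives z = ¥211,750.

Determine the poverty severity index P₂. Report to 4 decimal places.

0.1538

Poor units: ¥40,000, ¥110,000, ¥120,000 (q = 3 of N = 7).
Normalized shortfalls: (211750−40000)/211750 = 0.8111; (211750−110000)/211750 = 0.4805; (211750−120000)/211750 = 0.4333.
Squared: 0.6579; 0.2309; 0.1877.
Sum = 1.076523; P₂ = 1.076523 / 7 = 0.1538.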